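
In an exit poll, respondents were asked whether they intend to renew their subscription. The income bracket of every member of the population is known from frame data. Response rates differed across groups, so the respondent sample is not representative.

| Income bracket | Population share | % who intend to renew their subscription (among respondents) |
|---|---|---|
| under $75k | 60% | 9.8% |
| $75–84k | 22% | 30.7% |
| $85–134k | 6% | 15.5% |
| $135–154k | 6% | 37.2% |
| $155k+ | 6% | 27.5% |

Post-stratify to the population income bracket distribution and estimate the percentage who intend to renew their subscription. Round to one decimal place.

17.4%

Each cell contributes population-share × respondent value:
  under $75k: 0.6 × 9.8 = 5.88
  $75–84k: 0.22 × 30.7 = 6.754
  $85–134k: 0.06 × 15.5 = 0.93
  $135–154k: 0.06 × 37.2 = 2.232
  $155k+: 0.06 × 27.5 = 1.65
Post-stratified estimate = 17.446 → 17.4%.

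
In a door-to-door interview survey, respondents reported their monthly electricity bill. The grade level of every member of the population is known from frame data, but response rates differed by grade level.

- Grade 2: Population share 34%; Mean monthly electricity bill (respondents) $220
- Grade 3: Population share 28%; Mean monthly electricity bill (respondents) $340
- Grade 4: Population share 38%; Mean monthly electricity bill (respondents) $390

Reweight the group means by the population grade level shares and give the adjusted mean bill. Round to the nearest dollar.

Each cell contributes population-share × respondent value:
  Grade 2: 0.34 × 220 = 74.8
  Grade 3: 0.28 × 340 = 95.2
  Grade 4: 0.38 × 390 = 148.2
Post-stratified estimate = 318.2 → $318.

$318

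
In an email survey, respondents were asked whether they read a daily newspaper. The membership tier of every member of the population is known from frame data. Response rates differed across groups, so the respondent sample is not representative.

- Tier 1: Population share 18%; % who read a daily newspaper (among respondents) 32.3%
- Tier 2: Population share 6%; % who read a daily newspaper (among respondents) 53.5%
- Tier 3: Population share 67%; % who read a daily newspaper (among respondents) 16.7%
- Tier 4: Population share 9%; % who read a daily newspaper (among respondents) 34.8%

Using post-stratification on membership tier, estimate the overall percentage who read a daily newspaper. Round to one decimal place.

23.3%

Each cell contributes population-share × respondent value:
  Tier 1: 0.18 × 32.3 = 5.814
  Tier 2: 0.06 × 53.5 = 3.21
  Tier 3: 0.67 × 16.7 = 11.189
  Tier 4: 0.09 × 34.8 = 3.132
Post-stratified estimate = 23.345 → 23.3%.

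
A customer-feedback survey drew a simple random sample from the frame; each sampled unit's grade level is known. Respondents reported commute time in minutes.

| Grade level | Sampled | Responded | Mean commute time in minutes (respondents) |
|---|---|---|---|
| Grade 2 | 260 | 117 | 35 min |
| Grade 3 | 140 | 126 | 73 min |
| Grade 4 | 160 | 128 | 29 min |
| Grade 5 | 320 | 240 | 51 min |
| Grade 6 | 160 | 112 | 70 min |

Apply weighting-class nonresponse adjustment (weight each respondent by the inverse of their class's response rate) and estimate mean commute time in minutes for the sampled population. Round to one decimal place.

49.5

Class response rates: Grade 2 117/260 = 45%, Grade 3 126/140 = 90%, Grade 4 128/160 = 80%, Grade 5 240/320 = 75%, Grade 6 112/160 = 70%.
Each respondent's weight = sampled/responded in their class; summing within a class gives n_sampled, so:
  Grade 2: 260 × 35 = 9100
  Grade 3: 140 × 73 = 10,220
  Grade 4: 160 × 29 = 4640
  Grade 5: 320 × 51 = 16,320
  Grade 6: 160 × 70 = 11,200
Adjusted estimate = 51,480 / 1,040 = 49.5 → 49.5.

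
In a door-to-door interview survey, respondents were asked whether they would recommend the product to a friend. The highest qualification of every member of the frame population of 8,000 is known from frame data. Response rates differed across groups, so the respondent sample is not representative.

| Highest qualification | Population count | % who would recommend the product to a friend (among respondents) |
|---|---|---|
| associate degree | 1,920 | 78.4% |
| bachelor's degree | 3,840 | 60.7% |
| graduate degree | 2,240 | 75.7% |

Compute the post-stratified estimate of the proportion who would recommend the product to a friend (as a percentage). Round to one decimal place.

69.1%

Weight each group's respondent value by its population share:
  associate degree: (1,920/8,000) × 78.4 = 18.816
  bachelor's degree: (3,840/8,000) × 60.7 = 29.136
  graduate degree: (2,240/8,000) × 75.7 = 21.196
Post-stratified estimate = 69.148 → 69.1%.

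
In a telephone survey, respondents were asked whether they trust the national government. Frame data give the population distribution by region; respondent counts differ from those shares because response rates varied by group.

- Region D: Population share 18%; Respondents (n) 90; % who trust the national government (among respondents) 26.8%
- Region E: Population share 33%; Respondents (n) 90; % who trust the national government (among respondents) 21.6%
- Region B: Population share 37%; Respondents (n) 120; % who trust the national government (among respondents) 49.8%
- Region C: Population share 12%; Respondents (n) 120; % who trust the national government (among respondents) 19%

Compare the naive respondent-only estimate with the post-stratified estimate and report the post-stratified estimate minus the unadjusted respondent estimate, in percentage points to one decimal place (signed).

+2.6 percentage points

Without adjustment, the pooled respondent share is:
  (90/420)×26.8 + (90/420)×21.6 + (120/420)×49.8 + (120/420)×19 = 30.0286%
Post-stratified estimate weights by population shares:
  0.18×26.8 + 0.33×21.6 + 0.37×49.8 + 0.12×19 = 32.658%
Difference = 32.658 − 30.0286 = 2.6294 pp.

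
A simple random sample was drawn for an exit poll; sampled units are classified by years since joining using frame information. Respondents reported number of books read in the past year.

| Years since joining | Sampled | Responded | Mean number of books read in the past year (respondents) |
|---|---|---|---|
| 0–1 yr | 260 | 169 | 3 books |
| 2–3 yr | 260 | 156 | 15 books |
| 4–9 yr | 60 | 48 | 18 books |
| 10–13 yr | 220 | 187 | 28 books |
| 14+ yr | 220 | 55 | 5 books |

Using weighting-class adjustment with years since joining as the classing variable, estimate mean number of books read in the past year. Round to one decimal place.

12.8

Class response rates: 0–1 yr 169/260 = 65%, 2–3 yr 156/260 = 60%, 4–9 yr 48/60 = 80%, 10–13 yr 187/220 = 85%, 14+ yr 55/220 = 25%.
Each respondent's weight = sampled/responded in their class; summing within a class gives n_sampled, so:
  0–1 yr: 260 × 3 = 780
  2–3 yr: 260 × 15 = 3900
  4–9 yr: 60 × 18 = 1080
  10–13 yr: 220 × 28 = 6160
  14+ yr: 220 × 5 = 1100
Adjusted estimate = 13,020 / 1,020 = 12.7647 → 12.8.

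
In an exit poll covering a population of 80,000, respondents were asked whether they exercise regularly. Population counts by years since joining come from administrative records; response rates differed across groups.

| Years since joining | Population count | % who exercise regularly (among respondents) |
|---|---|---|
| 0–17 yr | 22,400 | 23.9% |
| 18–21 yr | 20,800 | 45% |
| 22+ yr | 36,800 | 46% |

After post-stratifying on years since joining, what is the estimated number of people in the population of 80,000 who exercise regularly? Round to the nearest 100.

Each cell contributes its population count × the respondent rate:
  0–17 yr: 22,400 × 23.9% = 5353.6
  18–21 yr: 20,800 × 45% = 9360
  22+ yr: 36,800 × 46% = 16,928
Estimated total = 31641.6 → 31,600.

31,600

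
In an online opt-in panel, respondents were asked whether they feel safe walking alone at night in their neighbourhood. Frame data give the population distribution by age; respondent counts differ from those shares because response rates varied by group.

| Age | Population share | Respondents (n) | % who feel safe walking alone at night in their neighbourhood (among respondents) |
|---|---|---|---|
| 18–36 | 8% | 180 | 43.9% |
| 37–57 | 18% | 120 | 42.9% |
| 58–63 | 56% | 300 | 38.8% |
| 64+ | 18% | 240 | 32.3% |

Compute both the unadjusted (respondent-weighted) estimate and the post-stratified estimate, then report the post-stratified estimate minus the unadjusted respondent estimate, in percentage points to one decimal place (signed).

Naive respondent-only estimate (weights = respondent counts):
  (180/840)×43.9 + (120/840)×42.9 + (300/840)×38.8 + (240/840)×32.3 = 38.6214%
Post-stratified estimate weights by population shares:
  0.08×43.9 + 0.18×42.9 + 0.56×38.8 + 0.18×32.3 = 38.776%
Difference = 38.776 − 38.6214 = 0.1546 pp.

+0.2 percentage points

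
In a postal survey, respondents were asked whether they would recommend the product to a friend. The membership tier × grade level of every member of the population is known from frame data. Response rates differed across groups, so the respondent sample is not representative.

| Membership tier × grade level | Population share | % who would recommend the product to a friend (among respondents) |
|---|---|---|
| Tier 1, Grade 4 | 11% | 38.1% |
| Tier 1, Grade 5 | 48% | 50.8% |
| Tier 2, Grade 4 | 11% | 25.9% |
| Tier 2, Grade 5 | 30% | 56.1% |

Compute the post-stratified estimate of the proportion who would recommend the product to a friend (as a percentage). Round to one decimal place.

Post-stratification weights by population share, not respondent share:
  Tier 1, Grade 4: 0.11 × 38.1 = 4.191
  Tier 1, Grade 5: 0.48 × 50.8 = 24.384
  Tier 2, Grade 4: 0.11 × 25.9 = 2.849
  Tier 2, Grade 5: 0.3 × 56.1 = 16.83
Post-stratified estimate = 48.254 → 48.3%.

48.3%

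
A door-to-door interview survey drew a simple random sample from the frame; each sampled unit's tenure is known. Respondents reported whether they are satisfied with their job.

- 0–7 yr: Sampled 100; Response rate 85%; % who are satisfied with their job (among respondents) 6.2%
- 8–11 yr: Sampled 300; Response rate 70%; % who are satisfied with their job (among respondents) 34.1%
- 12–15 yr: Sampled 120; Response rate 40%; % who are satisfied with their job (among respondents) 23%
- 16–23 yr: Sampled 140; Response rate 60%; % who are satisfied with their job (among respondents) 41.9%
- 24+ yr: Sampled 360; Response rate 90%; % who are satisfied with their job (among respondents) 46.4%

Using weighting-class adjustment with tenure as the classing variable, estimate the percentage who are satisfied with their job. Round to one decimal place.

35.5%

Inverse-response-rate weighting restores each class to its sampled count, so class totals weight by n_sampled:
  0–7 yr: 100 × 6.2 = 620
  8–11 yr: 300 × 34.1 = 10,230
  12–15 yr: 120 × 23 = 2760
  16–23 yr: 140 × 41.9 = 5866
  24+ yr: 360 × 46.4 = 16,704
Adjusted estimate = 36,180 / 1,020 = 35.4706 → 35.5%.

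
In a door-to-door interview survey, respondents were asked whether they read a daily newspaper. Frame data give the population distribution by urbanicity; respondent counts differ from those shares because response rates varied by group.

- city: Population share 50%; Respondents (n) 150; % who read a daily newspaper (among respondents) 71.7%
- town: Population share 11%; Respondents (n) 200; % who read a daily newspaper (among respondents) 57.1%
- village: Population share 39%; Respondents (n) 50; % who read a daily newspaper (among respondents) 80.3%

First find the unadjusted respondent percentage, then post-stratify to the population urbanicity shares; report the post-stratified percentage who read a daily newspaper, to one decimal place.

73.4%

Without adjustment, the pooled respondent share is:
  (150/400)×71.7 + (200/400)×57.1 + (50/400)×80.3 = 65.475%
Reweighting by population urbanicity shares:
  0.5×71.7 + 0.11×57.1 + 0.39×80.3 = 73.448%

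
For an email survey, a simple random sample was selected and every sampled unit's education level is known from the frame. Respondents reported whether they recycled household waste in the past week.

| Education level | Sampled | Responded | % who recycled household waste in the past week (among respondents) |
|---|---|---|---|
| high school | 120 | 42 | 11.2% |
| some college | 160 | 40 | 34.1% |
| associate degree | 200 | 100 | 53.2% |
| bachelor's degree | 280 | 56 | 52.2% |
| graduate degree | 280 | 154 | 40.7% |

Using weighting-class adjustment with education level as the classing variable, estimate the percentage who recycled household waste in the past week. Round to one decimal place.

Response rates by class: high school 42/120 = 35%, some college 40/160 = 25%, associate degree 100/200 = 50%, bachelor's degree 56/280 = 20%, graduate degree 154/280 = 55%.
With weight = n_sampled/n_responded per class, the weighted class total is n_sampled:
  high school: 120 × 11.2 = 1344
  some college: 160 × 34.1 = 5456
  associate degree: 200 × 53.2 = 10,640
  bachelor's degree: 280 × 52.2 = 14,616
  graduate degree: 280 × 40.7 = 11,396
Adjusted estimate = 43,452 / 1,040 = 41.7808 → 41.8%.

41.8%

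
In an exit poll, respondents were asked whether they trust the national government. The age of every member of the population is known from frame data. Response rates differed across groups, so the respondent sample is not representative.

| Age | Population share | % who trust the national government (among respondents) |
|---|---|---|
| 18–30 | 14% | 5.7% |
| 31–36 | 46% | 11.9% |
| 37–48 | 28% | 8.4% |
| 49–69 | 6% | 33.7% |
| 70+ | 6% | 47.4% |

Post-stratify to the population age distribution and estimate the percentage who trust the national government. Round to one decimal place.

13.5%

Post-stratification weights by population share, not respondent share:
  18–30: 0.14 × 5.7 = 0.798
  31–36: 0.46 × 11.9 = 5.474
  37–48: 0.28 × 8.4 = 2.352
  49–69: 0.06 × 33.7 = 2.022
  70+: 0.06 × 47.4 = 2.844
Post-stratified estimate = 13.49 → 13.5%.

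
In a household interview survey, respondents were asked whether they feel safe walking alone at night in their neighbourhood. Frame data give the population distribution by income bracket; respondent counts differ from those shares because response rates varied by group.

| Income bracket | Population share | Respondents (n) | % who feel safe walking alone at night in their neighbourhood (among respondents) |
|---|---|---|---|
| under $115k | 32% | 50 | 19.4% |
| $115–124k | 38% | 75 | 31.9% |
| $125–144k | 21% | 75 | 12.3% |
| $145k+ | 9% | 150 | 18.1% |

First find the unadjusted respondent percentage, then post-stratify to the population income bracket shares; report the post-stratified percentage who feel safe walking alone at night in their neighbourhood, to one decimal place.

22.5%

Naive respondent-only estimate (weights = respondent counts):
  (50/350)×19.4 + (75/350)×31.9 + (75/350)×12.3 + (150/350)×18.1 = 20%
Post-stratifying to population shares instead:
  0.32×19.4 + 0.38×31.9 + 0.21×12.3 + 0.09×18.1 = 22.542%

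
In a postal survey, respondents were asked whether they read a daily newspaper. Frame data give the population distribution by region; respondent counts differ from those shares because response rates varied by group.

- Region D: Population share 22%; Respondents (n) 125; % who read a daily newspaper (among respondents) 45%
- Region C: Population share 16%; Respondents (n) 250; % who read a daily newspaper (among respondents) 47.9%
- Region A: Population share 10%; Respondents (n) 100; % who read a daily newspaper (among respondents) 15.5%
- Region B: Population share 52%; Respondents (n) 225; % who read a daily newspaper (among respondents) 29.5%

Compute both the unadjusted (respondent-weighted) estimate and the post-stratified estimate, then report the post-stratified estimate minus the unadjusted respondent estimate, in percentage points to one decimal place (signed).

Naive respondent-only estimate (weights = respondent counts):
  (125/700)×45 + (250/700)×47.9 + (100/700)×15.5 + (225/700)×29.5 = 36.8393%
Post-stratifying to population shares instead:
  0.22×45 + 0.16×47.9 + 0.1×15.5 + 0.52×29.5 = 34.454%
Difference = 34.454 − 36.8393 = -2.3853 pp.

-2.4 percentage points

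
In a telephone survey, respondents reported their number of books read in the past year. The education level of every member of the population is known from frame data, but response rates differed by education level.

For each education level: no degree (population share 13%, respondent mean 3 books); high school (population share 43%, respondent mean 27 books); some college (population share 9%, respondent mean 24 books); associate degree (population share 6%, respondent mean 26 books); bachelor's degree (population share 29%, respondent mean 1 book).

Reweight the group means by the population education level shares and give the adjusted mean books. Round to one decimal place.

16.0

Reweight to the known education level distribution:
  no degree: 0.13 × 3 = 0.39
  high school: 0.43 × 27 = 11.61
  some college: 0.09 × 24 = 2.16
  associate degree: 0.06 × 26 = 1.56
  bachelor's degree: 0.29 × 1 = 0.29
Post-stratified estimate = 16.01 → 16.0.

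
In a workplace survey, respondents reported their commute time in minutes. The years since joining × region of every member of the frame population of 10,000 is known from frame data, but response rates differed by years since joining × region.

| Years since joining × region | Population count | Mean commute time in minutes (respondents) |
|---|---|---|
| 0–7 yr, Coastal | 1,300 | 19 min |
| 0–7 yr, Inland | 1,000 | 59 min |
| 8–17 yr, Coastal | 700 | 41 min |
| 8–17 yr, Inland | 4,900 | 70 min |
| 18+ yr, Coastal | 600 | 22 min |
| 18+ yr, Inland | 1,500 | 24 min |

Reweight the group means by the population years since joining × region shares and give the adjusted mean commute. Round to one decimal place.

Weight each group's respondent value by its population share:
  0–7 yr, Coastal: (1,300/10,000) × 19 = 2.47
  0–7 yr, Inland: (1,000/10,000) × 59 = 5.9
  8–17 yr, Coastal: (700/10,000) × 41 = 2.87
  8–17 yr, Inland: (4,900/10,000) × 70 = 34.3
  18+ yr, Coastal: (600/10,000) × 22 = 1.32
  18+ yr, Inland: (1,500/10,000) × 24 = 3.6
Post-stratified estimate = 50.46 → 50.5.

50.5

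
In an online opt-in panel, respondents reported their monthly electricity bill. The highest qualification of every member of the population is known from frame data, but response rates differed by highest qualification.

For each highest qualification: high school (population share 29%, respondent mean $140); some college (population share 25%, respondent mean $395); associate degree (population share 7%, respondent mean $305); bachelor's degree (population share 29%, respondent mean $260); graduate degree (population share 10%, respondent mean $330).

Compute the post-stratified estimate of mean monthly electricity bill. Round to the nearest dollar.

Weight each group's respondent value by its population share:
  high school: 0.29 × 140 = 40.6
  some college: 0.25 × 395 = 98.75
  associate degree: 0.07 × 305 = 21.35
  bachelor's degree: 0.29 × 260 = 75.4
  graduate degree: 0.1 × 330 = 33
Post-stratified estimate = 269.1 → $269.

$269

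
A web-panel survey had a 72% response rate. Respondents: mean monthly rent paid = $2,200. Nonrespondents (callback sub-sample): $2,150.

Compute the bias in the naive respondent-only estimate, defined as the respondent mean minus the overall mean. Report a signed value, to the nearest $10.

+$10

Nonresponse fraction = 1 − 0.72 = 0.28.
Bias = (nonresponse fraction) × (respondent mean − nonrespondent mean)
     = 0.28 × (2200 − 2150) = 0.28 × 50 = 14.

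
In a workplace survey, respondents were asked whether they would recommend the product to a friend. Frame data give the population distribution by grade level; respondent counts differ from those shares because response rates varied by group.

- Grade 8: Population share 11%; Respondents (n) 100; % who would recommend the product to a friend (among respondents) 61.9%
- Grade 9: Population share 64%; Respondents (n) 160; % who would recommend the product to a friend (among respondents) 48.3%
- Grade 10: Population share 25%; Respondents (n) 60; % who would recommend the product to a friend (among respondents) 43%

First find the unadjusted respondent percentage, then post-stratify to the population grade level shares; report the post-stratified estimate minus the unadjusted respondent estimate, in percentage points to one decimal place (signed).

Without adjustment, the pooled respondent share is:
  (100/320)×61.9 + (160/320)×48.3 + (60/320)×43 = 51.5562%
Reweighting by population grade level shares:
  0.11×61.9 + 0.64×48.3 + 0.25×43 = 48.471%
Difference = 48.471 − 51.5562 = -3.0853 pp.

-3.1 percentage points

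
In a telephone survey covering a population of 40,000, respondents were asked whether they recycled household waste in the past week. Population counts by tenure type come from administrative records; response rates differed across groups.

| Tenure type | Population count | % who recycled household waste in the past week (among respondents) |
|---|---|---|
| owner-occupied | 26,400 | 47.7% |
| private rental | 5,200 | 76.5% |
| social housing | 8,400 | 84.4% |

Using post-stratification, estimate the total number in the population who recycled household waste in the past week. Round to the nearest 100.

Each cell contributes its population count × the respondent rate:
  owner-occupied: 26,400 × 47.7% = 12592.8
  private rental: 5,200 × 76.5% = 3978
  social housing: 8,400 × 84.4% = 7089.6
Estimated total = 23660.4 → 23,700.

23,700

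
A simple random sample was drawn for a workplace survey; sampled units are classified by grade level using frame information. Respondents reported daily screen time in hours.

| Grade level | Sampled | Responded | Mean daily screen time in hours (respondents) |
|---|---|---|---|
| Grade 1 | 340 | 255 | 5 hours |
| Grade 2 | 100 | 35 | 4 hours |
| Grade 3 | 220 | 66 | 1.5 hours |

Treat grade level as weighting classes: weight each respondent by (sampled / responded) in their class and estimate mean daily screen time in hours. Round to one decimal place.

Response rates by class: Grade 1 255/340 = 75%, Grade 2 35/100 = 35%, Grade 3 66/220 = 30%.
Weighting each respondent by the inverse class response rate inflates each class back to its sampled size, so the class weight is n_sampled:
  Grade 1: 340 × 5 = 1700
  Grade 2: 100 × 4 = 400
  Grade 3: 220 × 1.5 = 330
Adjusted estimate = 2430 / 660 = 3.68182 → 3.7.

3.7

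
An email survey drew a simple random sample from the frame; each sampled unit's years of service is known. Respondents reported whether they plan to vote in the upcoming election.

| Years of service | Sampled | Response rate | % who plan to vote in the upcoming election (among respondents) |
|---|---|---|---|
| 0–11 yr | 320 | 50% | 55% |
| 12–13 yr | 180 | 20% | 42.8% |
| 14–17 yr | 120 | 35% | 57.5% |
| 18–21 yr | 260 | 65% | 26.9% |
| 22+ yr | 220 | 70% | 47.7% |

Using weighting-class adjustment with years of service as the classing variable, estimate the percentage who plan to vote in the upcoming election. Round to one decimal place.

45.2%

Inverse-response-rate weighting restores each class to its sampled count, so class totals weight by n_sampled:
  0–11 yr: 320 × 55 = 17,600
  12–13 yr: 180 × 42.8 = 7704
  14–17 yr: 120 × 57.5 = 6900
  18–21 yr: 260 × 26.9 = 6994
  22+ yr: 220 × 47.7 = 10,494
Adjusted estimate = 49,692 / 1,100 = 45.1745 → 45.2%.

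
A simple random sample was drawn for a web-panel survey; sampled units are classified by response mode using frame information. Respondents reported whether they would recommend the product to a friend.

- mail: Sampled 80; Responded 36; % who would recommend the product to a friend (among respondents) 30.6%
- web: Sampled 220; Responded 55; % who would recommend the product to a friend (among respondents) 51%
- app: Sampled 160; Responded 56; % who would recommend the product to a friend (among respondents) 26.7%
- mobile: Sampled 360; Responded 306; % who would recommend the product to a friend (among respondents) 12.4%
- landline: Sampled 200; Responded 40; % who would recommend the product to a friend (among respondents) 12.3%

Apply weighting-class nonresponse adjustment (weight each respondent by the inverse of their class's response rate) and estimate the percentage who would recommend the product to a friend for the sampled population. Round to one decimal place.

24.4%

Class response rates: mail 36/80 = 45%, web 55/220 = 25%, app 56/160 = 35%, mobile 306/360 = 85%, landline 40/200 = 20%.
Inverse-response-rate weighting restores each class to its sampled count, so class totals weight by n_sampled:
  mail: 80 × 30.6 = 2448
  web: 220 × 51 = 11,220
  app: 160 × 26.7 = 4272
  mobile: 360 × 12.4 = 4464
  landline: 200 × 12.3 = 2460
Adjusted estimate = 24,864 / 1,020 = 24.3765 → 24.4%.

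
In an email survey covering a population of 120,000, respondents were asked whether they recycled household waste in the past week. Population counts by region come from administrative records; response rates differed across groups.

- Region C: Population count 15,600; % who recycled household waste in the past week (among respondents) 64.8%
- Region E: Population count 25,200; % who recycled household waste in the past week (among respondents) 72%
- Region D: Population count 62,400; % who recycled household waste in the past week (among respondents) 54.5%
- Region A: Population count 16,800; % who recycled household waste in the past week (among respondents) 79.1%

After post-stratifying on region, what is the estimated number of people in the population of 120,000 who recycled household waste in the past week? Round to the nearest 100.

75,500

Estimated count per cell = population count × respondent percentage:
  Region C: 15,600 × 64.8% = 10108.8
  Region E: 25,200 × 72% = 18,144
  Region D: 62,400 × 54.5% = 34,008
  Region A: 16,800 × 79.1% = 13288.8
Estimated total = 75549.6 → 75,500.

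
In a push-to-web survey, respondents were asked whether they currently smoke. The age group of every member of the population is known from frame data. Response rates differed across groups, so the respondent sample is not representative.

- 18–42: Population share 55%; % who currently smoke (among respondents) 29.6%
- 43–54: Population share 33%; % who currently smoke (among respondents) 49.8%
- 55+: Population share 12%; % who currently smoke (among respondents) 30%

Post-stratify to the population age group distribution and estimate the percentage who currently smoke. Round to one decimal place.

Each cell contributes population-share × respondent value:
  18–42: 0.55 × 29.6 = 16.28
  43–54: 0.33 × 49.8 = 16.434
  55+: 0.12 × 30 = 3.6
Post-stratified estimate = 36.314 → 36.3%.

36.3%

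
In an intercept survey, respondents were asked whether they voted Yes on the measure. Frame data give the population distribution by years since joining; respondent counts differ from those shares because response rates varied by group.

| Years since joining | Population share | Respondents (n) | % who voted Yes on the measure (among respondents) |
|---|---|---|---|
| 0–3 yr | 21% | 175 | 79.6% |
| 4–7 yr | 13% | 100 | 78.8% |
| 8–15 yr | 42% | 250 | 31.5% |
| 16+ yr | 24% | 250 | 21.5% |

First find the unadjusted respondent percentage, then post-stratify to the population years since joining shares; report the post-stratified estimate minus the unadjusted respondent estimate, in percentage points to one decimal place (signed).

Without adjustment, the pooled respondent share is:
  (175/775)×79.6 + (100/775)×78.8 + (250/775)×31.5 + (250/775)×21.5 = 45.2387%
Post-stratifying to population shares instead:
  0.21×79.6 + 0.13×78.8 + 0.42×31.5 + 0.24×21.5 = 45.35%
Difference = 45.35 − 45.2387 = 0.1113 pp.

+0.1 percentage points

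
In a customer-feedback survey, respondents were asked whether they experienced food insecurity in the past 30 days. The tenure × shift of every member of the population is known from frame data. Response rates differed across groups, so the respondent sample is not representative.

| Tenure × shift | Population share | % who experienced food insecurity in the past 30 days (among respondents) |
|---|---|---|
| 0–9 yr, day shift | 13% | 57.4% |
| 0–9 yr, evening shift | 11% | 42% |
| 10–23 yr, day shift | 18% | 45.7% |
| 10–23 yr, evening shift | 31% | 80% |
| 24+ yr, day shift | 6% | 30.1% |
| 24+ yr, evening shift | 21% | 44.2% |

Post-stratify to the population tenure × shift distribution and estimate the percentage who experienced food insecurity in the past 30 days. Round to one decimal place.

56.2%

Weight each group's respondent value by its population share:
  0–9 yr, day shift: 0.13 × 57.4 = 7.462
  0–9 yr, evening shift: 0.11 × 42 = 4.62
  10–23 yr, day shift: 0.18 × 45.7 = 8.226
  10–23 yr, evening shift: 0.31 × 80 = 24.8
  24+ yr, day shift: 0.06 × 30.1 = 1.806
  24+ yr, evening shift: 0.21 × 44.2 = 9.282
Post-stratified estimate = 56.196 → 56.2%.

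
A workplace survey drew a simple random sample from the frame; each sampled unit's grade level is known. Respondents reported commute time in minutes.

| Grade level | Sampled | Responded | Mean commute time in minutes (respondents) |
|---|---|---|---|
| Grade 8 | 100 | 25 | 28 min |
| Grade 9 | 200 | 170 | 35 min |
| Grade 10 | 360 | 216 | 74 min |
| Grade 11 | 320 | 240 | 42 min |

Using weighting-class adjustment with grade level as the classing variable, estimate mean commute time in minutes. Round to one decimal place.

50.9

Response rates by class: Grade 8 25/100 = 25%, Grade 9 170/200 = 85%, Grade 10 216/360 = 60%, Grade 11 240/320 = 75%.
With weight = n_sampled/n_responded per class, the weighted class total is n_sampled:
  Grade 8: 100 × 28 = 2800
  Grade 9: 200 × 35 = 7000
  Grade 10: 360 × 74 = 26,640
  Grade 11: 320 × 42 = 13,440
Adjusted estimate = 49,880 / 980 = 50.898 → 50.9.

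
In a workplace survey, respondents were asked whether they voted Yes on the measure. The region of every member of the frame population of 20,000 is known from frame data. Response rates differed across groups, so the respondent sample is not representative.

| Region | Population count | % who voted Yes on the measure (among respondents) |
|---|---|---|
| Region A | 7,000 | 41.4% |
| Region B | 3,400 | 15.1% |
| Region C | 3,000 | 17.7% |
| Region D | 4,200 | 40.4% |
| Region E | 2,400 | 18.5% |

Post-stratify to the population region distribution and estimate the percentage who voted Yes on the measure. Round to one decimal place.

Each cell contributes population-share × respondent value:
  Region A: (7,000/20,000) × 41.4 = 14.49
  Region B: (3,400/20,000) × 15.1 = 2.567
  Region C: (3,000/20,000) × 17.7 = 2.655
  Region D: (4,200/20,000) × 40.4 = 8.484
  Region E: (2,400/20,000) × 18.5 = 2.22
Post-stratified estimate = 30.416 → 30.4%.

30.4%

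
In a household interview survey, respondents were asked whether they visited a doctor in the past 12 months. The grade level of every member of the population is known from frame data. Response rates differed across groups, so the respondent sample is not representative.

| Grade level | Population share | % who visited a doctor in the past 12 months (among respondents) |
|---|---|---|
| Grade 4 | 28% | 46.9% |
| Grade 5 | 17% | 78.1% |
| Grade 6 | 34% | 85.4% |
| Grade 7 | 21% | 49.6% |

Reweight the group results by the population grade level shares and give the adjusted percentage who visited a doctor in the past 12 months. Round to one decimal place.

65.9%

Weight each group's respondent value by its population share:
  Grade 4: 0.28 × 46.9 = 13.132
  Grade 5: 0.17 × 78.1 = 13.277
  Grade 6: 0.34 × 85.4 = 29.036
  Grade 7: 0.21 × 49.6 = 10.416
Post-stratified estimate = 65.861 → 65.9%.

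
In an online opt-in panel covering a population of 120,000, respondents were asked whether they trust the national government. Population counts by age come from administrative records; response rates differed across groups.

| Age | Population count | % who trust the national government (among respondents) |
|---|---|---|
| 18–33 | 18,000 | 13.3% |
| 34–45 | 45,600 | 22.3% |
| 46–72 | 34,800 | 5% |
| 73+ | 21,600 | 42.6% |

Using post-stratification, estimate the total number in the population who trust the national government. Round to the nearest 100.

Estimated count per cell = population count × respondent percentage:
  18–33: 18,000 × 13.3% = 2394
  34–45: 45,600 × 22.3% = 10168.8
  46–72: 34,800 × 5% = 1740
  73+: 21,600 × 42.6% = 9201.6
Estimated total = 23504.4 → 23,500.

23,500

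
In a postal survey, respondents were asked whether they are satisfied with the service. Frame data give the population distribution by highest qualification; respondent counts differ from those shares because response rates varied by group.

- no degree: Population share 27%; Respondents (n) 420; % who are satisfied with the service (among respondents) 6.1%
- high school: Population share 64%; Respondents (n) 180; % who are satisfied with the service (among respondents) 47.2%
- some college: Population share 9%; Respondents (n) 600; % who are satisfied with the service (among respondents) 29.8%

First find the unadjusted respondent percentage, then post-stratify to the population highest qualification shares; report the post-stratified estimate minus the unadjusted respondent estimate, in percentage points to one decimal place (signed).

+10.4 percentage points

Without adjustment, the pooled respondent share is:
  (420/1200)×6.1 + (180/1200)×47.2 + (600/1200)×29.8 = 24.115%
Post-stratifying to population shares instead:
  0.27×6.1 + 0.64×47.2 + 0.09×29.8 = 34.537%
Difference = 34.537 − 24.115 = 10.422 pp.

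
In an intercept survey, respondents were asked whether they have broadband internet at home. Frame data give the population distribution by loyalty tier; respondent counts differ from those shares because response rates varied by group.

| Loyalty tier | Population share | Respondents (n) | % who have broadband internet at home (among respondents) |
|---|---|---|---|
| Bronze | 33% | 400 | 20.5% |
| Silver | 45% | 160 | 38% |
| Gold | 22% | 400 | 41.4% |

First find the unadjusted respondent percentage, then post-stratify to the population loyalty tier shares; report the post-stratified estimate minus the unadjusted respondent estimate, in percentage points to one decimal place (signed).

+0.8 percentage points

Without adjustment, the pooled respondent share is:
  (400/960)×20.5 + (160/960)×38 + (400/960)×41.4 = 32.125%
Post-stratified estimate weights by population shares:
  0.33×20.5 + 0.45×38 + 0.22×41.4 = 32.973%
Difference = 32.973 − 32.125 = 0.848 pp.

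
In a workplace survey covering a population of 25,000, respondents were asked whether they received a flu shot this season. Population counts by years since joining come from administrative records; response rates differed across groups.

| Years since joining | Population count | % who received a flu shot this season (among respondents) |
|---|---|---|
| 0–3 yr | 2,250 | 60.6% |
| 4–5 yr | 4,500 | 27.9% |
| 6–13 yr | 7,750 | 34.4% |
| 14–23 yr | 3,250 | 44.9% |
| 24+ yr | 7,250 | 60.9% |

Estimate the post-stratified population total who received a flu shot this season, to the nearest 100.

11,200

Apply each group's respondent rate to its population count:
  0–3 yr: 2,250 × 60.6% = 1363.5
  4–5 yr: 4,500 × 27.9% = 1255.5
  6–13 yr: 7,750 × 34.4% = 2666
  14–23 yr: 3,250 × 44.9% = 1459.25
  24+ yr: 7,250 × 60.9% = 4415.25
Estimated total = 11159.5 → 11,200.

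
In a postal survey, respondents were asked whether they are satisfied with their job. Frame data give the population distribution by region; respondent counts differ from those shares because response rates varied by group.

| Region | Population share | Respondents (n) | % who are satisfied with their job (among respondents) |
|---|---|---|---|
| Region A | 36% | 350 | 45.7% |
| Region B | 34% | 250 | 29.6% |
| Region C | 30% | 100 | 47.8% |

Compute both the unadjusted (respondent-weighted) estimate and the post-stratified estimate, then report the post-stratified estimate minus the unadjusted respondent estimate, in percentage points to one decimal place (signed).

+0.6 percentage points

Unadjusted (pooled respondent) estimate weights by respondent counts:
  (350/700)×45.7 + (250/700)×29.6 + (100/700)×47.8 = 40.25%
Post-stratifying to population shares instead:
  0.36×45.7 + 0.34×29.6 + 0.3×47.8 = 40.856%
Difference = 40.856 − 40.25 = 0.606 pp.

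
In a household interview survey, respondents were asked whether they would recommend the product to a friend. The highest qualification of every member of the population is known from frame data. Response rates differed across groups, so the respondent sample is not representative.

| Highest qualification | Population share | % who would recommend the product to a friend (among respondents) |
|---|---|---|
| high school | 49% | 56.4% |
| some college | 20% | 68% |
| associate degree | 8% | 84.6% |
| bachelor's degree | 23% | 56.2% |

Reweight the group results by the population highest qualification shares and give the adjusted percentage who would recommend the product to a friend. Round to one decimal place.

60.9%

Weight each group's respondent value by its population share:
  high school: 0.49 × 56.4 = 27.636
  some college: 0.2 × 68 = 13.6
  associate degree: 0.08 × 84.6 = 6.768
  bachelor's degree: 0.23 × 56.2 = 12.926
Post-stratified estimate = 60.93 → 60.9%.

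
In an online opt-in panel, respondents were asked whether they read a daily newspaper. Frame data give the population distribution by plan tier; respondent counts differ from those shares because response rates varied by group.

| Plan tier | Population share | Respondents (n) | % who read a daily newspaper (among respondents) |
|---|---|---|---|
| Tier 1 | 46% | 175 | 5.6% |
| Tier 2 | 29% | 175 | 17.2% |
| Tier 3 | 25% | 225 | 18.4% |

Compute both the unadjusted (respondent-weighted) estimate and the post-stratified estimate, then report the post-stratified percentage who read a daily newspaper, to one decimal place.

12.2%

Unadjusted (pooled respondent) estimate weights by respondent counts:
  (175/575)×5.6 + (175/575)×17.2 + (225/575)×18.4 = 14.1391%
Post-stratified estimate weights by population shares:
  0.46×5.6 + 0.29×17.2 + 0.25×18.4 = 12.164%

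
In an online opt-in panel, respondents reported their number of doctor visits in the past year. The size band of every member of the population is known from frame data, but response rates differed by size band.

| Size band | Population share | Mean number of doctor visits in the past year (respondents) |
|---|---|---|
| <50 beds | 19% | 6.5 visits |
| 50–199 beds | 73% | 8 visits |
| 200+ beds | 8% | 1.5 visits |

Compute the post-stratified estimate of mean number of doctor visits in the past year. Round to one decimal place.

7.2

Reweight to the known size band distribution:
  <50 beds: 0.19 × 6.5 = 1.235
  50–199 beds: 0.73 × 8 = 5.84
  200+ beds: 0.08 × 1.5 = 0.12
Post-stratified estimate = 7.195 → 7.2.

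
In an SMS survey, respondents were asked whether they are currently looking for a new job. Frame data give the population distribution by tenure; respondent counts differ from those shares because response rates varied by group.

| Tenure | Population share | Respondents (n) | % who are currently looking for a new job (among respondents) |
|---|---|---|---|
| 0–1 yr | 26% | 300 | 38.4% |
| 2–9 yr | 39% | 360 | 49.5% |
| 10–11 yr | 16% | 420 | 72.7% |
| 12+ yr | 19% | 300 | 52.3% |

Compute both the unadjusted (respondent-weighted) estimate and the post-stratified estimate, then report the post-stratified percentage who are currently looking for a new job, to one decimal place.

50.9%

Unadjusted (pooled respondent) estimate weights by respondent counts:
  (300/1380)×38.4 + (360/1380)×49.5 + (420/1380)×72.7 + (300/1380)×52.3 = 54.7565%
Post-stratified estimate weights by population shares:
  0.26×38.4 + 0.39×49.5 + 0.16×72.7 + 0.19×52.3 = 50.858%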